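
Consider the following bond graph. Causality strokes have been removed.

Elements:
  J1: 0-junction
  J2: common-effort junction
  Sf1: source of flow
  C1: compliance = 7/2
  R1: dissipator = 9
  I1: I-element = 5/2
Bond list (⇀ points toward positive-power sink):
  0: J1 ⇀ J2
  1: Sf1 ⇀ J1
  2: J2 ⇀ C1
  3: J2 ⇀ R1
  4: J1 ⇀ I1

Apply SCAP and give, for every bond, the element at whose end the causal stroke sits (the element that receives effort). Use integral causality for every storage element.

#1 stroke at Sf1  (Sf1 fixes flow; stroke at Sf1)
#2 stroke at J2  (C1 integral (e out))
#0 stroke at J1  (J2 effort already set via bond 2)
#3 stroke at R1  (J2: bond 2 brought effort, rest push out)
#4 stroke at I1  (0-jn J1 has e-setter on 0)

bond 0 stroke→J1
bond 1 stroke→Sf1
bond 2 stroke→J2
bond 3 stroke→R1
bond 4 stroke→I1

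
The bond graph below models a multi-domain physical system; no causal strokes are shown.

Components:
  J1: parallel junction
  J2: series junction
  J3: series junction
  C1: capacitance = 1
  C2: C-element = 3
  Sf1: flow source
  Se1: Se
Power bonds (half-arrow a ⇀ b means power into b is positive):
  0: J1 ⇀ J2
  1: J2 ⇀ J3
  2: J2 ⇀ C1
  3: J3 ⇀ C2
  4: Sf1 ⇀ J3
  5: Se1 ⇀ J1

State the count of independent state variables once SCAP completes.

#4 |Sf1  (Sf1 fixes flow; stroke at Sf1)
#5 |J1  (source Se1 imposes e)
#0 |J2  (0-jn J1 has e-setter on 5)
#1 |J3  (common-f at J3 fixed by 4)
#3 |J3  (1-jn J3 has f-setter on 4)
#2 |J2  (1-jn J2 has f-setter on 1)

2  (C1, C2 all integral)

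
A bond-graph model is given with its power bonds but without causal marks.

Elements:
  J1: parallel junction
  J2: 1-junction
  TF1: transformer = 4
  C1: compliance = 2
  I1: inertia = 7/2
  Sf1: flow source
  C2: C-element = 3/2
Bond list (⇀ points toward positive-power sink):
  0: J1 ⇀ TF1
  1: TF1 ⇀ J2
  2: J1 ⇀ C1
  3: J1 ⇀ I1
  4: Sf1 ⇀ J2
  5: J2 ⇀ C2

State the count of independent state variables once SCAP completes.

β4 stroke→Sf1  (source Sf1 imposes f)
β1 stroke→J2  (J2 flow already set via bond 4)
β5 stroke→J2  (common-f at J2 fixed by 4)
β0 stroke→TF1  (TF1 one-in-one-out from 1)
β2 stroke→J1  (C1 integral (e out))
β3 stroke→I1  (0-jn J1 has e-setter on 2)

3  (C1, C2, I1 all integral)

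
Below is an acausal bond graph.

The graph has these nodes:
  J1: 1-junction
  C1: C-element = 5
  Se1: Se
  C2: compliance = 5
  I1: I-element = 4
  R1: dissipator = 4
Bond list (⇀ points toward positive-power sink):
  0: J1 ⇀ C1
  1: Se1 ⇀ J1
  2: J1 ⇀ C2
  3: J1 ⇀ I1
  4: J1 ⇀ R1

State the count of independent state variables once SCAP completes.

3  (C1, C2, I1 all integral)

bond 1 stroke→J1  (Se1: effort source, stroke at far end)
bond 0 stroke→J1  (C1 integral (e out))
bond 2 stroke→J1  (C2: C, integral causality)
bond 3 stroke→I1  (I1 outputs flow p/I1)
bond 4 stroke→J1  (J1: bond 3 brought flow, rest push out)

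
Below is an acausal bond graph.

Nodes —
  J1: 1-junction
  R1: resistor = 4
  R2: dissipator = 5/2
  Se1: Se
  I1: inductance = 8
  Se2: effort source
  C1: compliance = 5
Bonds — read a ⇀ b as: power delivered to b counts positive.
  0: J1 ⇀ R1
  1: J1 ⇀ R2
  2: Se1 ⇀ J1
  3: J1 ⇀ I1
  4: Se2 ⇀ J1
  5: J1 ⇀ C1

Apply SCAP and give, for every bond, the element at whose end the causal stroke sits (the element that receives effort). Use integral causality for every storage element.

bond 2 |J1  (source Se1 imposes e)
bond 4 |J1  (source Se2 imposes e)
bond 3 |I1  (I1 integral (f out))
bond 0 |J1  (1-jn J1 has f-setter on 3)
bond 1 |J1  (1-jn J1 has f-setter on 3)
bond 5 |J1  (J1: bond 3 brought flow, rest push out)

β0 →J1
β1 →J1
β2 →J1
β3 →I1
β4 →J1
β5 →J1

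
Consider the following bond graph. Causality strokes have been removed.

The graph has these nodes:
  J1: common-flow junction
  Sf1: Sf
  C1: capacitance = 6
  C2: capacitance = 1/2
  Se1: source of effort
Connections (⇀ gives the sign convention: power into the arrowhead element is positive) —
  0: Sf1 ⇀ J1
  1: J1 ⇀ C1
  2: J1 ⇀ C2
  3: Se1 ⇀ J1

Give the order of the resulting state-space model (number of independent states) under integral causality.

bond 0 |Sf1  (source Sf1 imposes f)
bond 3 |J1  (Se1 fixes effort; stroke away)
bond 1 |J1  (J1 flow already set via bond 0)
bond 2 |J1  (J1 flow already set via bond 0)

2  (C1, C2 all integral)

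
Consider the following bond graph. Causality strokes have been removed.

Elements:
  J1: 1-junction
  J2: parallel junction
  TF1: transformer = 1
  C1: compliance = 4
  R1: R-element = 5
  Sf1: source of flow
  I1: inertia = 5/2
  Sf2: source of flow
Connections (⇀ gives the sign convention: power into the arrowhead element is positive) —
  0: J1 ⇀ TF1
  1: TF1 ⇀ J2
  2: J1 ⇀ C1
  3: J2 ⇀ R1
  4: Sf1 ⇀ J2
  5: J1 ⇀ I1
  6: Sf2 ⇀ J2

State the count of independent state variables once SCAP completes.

2  (C1, I1 all integral)

#4 stroke at Sf1  (Sf1 (Sf) sets flow on bond)
#6 stroke at Sf2  (Sf2 (Sf) sets flow on bond)
#2 stroke at J1  (C1 integral (e out))
#5 stroke at I1  (I1 integral (f out))
#0 stroke at J1  (J1 flow already set via bond 5)
#1 stroke at TF1  (through TF1, causality passes straight; one stroke at TF1)
#3 stroke at J2  (J2 needs exactly one e-in)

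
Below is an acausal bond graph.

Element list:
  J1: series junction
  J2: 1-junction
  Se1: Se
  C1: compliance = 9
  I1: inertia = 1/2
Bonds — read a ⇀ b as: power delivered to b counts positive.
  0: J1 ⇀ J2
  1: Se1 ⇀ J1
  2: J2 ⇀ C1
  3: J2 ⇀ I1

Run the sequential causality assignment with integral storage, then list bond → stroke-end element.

b0 stroke at J2
b1 stroke at J1
b2 stroke at J2
b3 stroke at I1

β1 →J1  (Se1 fixes effort; stroke away)
β0 →J2  (only one flow-in slot at J1)
β2 →J2  (prefer integral on C1)
β3 →I1  (J2: last free bond brings flow in)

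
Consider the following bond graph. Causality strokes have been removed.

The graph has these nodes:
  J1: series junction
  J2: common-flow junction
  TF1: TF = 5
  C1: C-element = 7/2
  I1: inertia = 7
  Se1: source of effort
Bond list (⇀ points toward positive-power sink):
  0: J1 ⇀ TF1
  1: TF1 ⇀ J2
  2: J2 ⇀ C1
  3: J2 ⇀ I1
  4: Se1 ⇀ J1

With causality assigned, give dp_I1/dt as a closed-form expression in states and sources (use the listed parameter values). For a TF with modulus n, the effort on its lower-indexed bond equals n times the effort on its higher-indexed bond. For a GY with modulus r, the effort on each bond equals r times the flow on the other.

b4 stroke→J1  (source Se1 imposes e)
b0 stroke→TF1  (J1: last free bond brings flow in)
b1 stroke→J2  (TF TF1: opposite of bond 0)
b2 stroke→J2  (C1 outputs effort q/C1)
b3 stroke→I1  (J2 needs exactly one f-in)

dp_I1/dt = E_Se1/5 - 2*q_C1/7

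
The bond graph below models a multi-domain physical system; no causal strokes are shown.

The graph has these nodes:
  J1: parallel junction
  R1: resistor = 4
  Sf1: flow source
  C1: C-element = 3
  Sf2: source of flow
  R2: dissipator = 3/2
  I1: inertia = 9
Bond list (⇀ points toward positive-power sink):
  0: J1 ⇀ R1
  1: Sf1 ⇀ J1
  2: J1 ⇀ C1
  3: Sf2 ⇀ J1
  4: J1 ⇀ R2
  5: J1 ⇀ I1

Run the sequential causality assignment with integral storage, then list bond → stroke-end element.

β0 stroke→R1
β1 stroke→Sf1
β2 stroke→J1
β3 stroke→Sf2
β4 stroke→R2
β5 stroke→I1

bond 1 |Sf1  (Sf1 (Sf) sets flow on bond)
bond 3 |Sf2  (Sf2 fixes flow; stroke at Sf2)
bond 2 |J1  (prefer integral on C1)
bond 0 |R1  (common-e at J1 fixed by 2)
bond 4 |R2  (0-jn J1 has e-setter on 2)
bond 5 |I1  (J1: bond 2 brought effort, rest push out)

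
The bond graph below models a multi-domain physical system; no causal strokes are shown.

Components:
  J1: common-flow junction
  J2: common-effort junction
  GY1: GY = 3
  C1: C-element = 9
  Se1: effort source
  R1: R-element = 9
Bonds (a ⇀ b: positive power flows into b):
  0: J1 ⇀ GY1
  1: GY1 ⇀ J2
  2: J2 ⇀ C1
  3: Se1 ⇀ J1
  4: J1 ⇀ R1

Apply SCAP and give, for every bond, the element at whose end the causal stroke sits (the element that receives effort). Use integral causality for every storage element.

β3 →J1  (Se1 (Se) sets effort on bond)
β2 →J2  (C1 outputs effort q/C1)
β1 →GY1  (common-e at J2 fixed by 2)
β0 →GY1  (GY1: gyrator matches bond 1)
β4 →J1  (1-jn J1 has f-setter on 0)

#0 →GY1
#1 →GY1
#2 →J2
#3 →J1
#4 →J1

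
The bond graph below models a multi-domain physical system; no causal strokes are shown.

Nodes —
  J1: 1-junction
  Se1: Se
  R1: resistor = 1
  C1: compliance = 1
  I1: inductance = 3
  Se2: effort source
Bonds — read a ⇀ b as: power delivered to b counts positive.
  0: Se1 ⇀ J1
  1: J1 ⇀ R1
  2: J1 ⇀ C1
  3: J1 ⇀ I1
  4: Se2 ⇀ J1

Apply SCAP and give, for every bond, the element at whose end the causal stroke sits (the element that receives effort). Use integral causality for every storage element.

#0 stroke→J1
#1 stroke→J1
#2 stroke→J1
#3 stroke→I1
#4 stroke→J1

β0 stroke→J1  (Se1: effort source, stroke at far end)
β4 stroke→J1  (Se2: effort source, stroke at far end)
β2 stroke→J1  (C1 outputs effort q/C1)
β3 stroke→I1  (I1: I, integral causality)
β1 stroke→J1  (1-jn J1 has f-setter on 3)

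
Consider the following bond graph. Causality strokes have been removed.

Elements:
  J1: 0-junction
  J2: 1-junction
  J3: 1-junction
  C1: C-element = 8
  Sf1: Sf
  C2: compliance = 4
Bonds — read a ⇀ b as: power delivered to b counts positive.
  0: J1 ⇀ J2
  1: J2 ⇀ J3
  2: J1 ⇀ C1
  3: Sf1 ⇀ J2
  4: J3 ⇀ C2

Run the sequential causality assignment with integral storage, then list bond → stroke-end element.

#3 stroke at Sf1  (Sf1 (Sf) sets flow on bond)
#0 stroke at J2  (1-jn J2 has f-setter on 3)
#1 stroke at J2  (1-jn J2 has f-setter on 3)
#4 stroke at J3  (common-f at J3 fixed by 1)
#2 stroke at J1  (J1: last free bond brings effort in)

β0 →J2
β1 →J2
β2 →J1
β3 →Sf1
β4 →J3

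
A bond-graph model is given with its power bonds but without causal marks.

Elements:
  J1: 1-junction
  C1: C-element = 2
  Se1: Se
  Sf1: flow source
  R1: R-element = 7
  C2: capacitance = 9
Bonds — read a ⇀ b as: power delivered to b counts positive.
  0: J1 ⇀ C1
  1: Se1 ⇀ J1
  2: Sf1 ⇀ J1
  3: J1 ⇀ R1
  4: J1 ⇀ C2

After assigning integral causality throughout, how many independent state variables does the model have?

β1 →J1  (Se1 (Se) sets effort on bond)
β2 →Sf1  (Sf1 fixes flow; stroke at Sf1)
β0 →J1  (1-jn J1 has f-setter on 2)
β3 →J1  (1-jn J1 has f-setter on 2)
β4 →J1  (common-f at J1 fixed by 2)

2  (C1, C2 all integral)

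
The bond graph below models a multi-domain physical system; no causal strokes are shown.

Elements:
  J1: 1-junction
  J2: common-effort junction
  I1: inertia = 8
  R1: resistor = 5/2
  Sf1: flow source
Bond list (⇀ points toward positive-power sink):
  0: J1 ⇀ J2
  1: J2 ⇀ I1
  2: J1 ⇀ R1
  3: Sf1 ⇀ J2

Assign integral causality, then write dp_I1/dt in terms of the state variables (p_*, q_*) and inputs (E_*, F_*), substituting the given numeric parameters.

dp_I1/dt = 5*F_Sf1/2 - 5*p_I1/16

b3 →Sf1  (source Sf1 imposes f)
b1 →I1  (I1: I, integral causality)
b0 →J2  (J2: last free bond brings effort in)
b2 →J1  (J1: bond 0 brought flow, rest push out)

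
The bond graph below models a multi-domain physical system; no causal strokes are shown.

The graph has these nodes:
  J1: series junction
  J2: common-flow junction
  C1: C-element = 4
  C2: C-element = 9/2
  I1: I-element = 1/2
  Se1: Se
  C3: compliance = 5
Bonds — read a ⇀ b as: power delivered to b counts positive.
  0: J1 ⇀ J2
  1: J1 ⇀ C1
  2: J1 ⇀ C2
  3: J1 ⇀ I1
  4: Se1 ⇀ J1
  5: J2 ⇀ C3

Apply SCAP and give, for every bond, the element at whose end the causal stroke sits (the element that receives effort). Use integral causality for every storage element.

b4 stroke→J1  (source Se1 imposes e)
b1 stroke→J1  (prefer integral on C1)
b2 stroke→J1  (C2 integral (e out))
b3 stroke→I1  (I1: I, integral causality)
b0 stroke→J1  (common-f at J1 fixed by 3)
b5 stroke→J2  (J2 flow already set via bond 0)

bond 0 |J1
bond 1 |J1
bond 2 |J1
bond 3 |I1
bond 4 |J1
bond 5 |J2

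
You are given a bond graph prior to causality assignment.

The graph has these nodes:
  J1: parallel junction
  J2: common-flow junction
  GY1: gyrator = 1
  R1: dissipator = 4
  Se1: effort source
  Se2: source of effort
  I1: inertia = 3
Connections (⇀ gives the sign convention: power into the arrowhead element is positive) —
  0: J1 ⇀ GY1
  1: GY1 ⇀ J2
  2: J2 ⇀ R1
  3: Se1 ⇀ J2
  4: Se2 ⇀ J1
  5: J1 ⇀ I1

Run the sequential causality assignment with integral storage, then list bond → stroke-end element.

β3 stroke at J2  (source Se1 imposes e)
β4 stroke at J1  (Se2 (Se) sets effort on bond)
β0 stroke at GY1  (common-e at J1 fixed by 4)
β5 stroke at I1  (common-e at J1 fixed by 4)
β1 stroke at GY1  (GY1 both-in/both-out from 0)
β2 stroke at J2  (J2: bond 1 brought flow, rest push out)

β0 |GY1
β1 |GY1
β2 |J2
β3 |J2
β4 |J1
β5 |I1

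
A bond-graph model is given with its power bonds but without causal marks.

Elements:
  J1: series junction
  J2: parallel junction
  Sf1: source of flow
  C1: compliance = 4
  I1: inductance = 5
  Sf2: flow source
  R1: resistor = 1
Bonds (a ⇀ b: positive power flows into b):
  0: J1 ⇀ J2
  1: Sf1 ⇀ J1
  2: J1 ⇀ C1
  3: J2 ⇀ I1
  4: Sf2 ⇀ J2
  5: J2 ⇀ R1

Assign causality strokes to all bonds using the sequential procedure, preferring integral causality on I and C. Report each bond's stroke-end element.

b0 |J1
b1 |Sf1
b2 |J1
b3 |I1
b4 |Sf2
b5 |J2

#1 stroke→Sf1  (Sf1 (Sf) sets flow on bond)
#4 stroke→Sf2  (Sf2 fixes flow; stroke at Sf2)
#0 stroke→J1  (J1 flow already set via bond 1)
#2 stroke→J1  (1-jn J1 has f-setter on 1)
#3 stroke→I1  (I1 integral (f out))
#5 stroke→J2  (J2 needs exactly one e-in)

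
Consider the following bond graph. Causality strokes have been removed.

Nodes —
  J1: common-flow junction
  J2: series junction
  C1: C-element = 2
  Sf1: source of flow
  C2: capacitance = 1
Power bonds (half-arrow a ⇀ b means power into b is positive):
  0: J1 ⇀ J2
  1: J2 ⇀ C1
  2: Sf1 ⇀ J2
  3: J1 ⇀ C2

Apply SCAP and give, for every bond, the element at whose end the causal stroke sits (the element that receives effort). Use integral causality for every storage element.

bond 2 stroke→Sf1  (Sf1: flow source, stroke at near end)
bond 0 stroke→J2  (1-jn J2 has f-setter on 2)
bond 1 stroke→J2  (common-f at J2 fixed by 2)
bond 3 stroke→J1  (J1 flow already set via bond 0)

b0 →J2
b1 →J2
b2 →Sf1
b3 →J1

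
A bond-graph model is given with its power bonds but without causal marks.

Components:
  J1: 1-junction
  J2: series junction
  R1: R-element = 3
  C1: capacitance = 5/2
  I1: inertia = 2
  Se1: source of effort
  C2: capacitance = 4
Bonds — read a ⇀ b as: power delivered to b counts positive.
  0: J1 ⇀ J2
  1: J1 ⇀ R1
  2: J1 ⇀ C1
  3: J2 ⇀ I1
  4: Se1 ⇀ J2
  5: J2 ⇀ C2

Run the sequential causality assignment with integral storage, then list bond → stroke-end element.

bond 0 stroke→J2
bond 1 stroke→J1
bond 2 stroke→J1
bond 3 stroke→I1
bond 4 stroke→J2
bond 5 stroke→J2

β4 stroke→J2  (source Se1 imposes e)
β2 stroke→J1  (C1 integral (e out))
β3 stroke→I1  (I1: I, integral causality)
β0 stroke→J2  (J2 flow already set via bond 3)
β5 stroke→J2  (common-f at J2 fixed by 3)
β1 stroke→J1  (common-f at J1 fixed by 0)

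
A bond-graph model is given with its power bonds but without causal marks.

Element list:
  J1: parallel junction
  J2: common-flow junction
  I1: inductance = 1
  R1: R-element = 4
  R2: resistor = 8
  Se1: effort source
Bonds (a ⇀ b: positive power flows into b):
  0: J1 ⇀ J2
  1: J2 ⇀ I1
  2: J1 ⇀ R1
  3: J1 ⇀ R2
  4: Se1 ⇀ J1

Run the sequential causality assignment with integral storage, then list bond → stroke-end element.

β0 →J2
β1 →I1
β2 →R1
β3 →R2
β4 →J1

#4 stroke→J1  (Se1 fixes effort; stroke away)
#0 stroke→J2  (J1 effort already set via bond 4)
#2 stroke→R1  (common-e at J1 fixed by 4)
#3 stroke→R2  (common-e at J1 fixed by 4)
#1 stroke→I1  (only one flow-in slot at J2)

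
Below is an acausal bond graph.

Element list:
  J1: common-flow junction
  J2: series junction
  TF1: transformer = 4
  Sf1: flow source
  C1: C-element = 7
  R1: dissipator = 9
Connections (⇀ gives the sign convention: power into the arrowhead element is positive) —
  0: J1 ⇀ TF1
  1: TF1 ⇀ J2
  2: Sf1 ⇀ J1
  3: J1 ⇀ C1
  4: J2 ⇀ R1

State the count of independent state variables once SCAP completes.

#2 →Sf1  (Sf1 fixes flow; stroke at Sf1)
#0 →J1  (common-f at J1 fixed by 2)
#3 →J1  (common-f at J1 fixed by 2)
#1 →TF1  (TF1: transformer flips bond 0)
#4 →J2  (J2: bond 1 brought flow, rest push out)

1  (C1 all integral)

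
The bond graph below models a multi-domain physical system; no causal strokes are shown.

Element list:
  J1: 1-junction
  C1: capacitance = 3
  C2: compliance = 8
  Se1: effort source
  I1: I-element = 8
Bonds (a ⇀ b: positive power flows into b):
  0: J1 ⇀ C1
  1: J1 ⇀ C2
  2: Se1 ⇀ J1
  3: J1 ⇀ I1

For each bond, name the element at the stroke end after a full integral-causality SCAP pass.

#2 →J1  (source Se1 imposes e)
#0 →J1  (C1 integral (e out))
#1 →J1  (prefer integral on C2)
#3 →I1  (J1: last free bond brings flow in)

bond 0 |J1
bond 1 |J1
bond 2 |J1
bond 3 |I1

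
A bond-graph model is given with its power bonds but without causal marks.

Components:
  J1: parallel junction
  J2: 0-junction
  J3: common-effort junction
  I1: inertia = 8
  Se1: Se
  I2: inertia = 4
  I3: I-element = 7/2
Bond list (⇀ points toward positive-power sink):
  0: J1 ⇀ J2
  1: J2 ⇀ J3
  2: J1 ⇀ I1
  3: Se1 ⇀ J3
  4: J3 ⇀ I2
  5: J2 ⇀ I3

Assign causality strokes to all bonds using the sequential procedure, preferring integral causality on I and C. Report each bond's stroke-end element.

bond 3 stroke at J3  (Se1 (Se) sets effort on bond)
bond 1 stroke at J2  (J3 effort already set via bond 3)
bond 4 stroke at I2  (common-e at J3 fixed by 3)
bond 0 stroke at J1  (common-e at J2 fixed by 1)
bond 5 stroke at I3  (common-e at J2 fixed by 1)
bond 2 stroke at I1  (J1: bond 0 brought effort, rest push out)

bond 0 stroke→J1
bond 1 stroke→J2
bond 2 stroke→I1
bond 3 stroke→J3
bond 4 stroke→I2
bond 5 stroke→I3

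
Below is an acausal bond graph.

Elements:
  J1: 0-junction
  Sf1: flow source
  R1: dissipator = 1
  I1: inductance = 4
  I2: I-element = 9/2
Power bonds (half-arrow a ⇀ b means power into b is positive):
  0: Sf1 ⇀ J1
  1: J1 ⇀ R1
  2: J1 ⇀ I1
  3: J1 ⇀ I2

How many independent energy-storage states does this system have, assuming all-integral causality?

b0 stroke→Sf1  (Sf1 fixes flow; stroke at Sf1)
b2 stroke→I1  (I1: I, integral causality)
b3 stroke→I2  (prefer integral on I2)
b1 stroke→J1  (J1: last free bond brings effort in)

2  (I1, I2 all integral)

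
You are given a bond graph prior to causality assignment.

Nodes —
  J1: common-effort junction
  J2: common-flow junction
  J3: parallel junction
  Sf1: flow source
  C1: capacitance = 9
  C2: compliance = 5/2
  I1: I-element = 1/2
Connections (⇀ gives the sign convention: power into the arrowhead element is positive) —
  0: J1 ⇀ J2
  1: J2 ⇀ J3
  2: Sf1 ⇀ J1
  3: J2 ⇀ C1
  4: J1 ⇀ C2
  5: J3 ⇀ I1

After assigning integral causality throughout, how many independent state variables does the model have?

bond 2 stroke→Sf1  (Sf1 (Sf) sets flow on bond)
bond 3 stroke→J2  (prefer integral on C1)
bond 4 stroke→J1  (C2 integral (e out))
bond 0 stroke→J2  (0-jn J1 has e-setter on 4)
bond 1 stroke→J3  (only one flow-in slot at J2)
bond 5 stroke→I1  (J3: bond 1 brought effort, rest push out)

3  (C1, C2, I1 all integral)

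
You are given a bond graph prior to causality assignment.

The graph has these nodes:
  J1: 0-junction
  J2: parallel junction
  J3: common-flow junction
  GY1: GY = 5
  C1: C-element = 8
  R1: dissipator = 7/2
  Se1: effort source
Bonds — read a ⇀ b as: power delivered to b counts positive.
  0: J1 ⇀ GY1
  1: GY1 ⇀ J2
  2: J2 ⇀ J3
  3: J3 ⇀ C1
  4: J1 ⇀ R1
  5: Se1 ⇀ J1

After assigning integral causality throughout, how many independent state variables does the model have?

1  (C1 all integral)

bond 5 →J1  (Se1: effort source, stroke at far end)
bond 0 →GY1  (common-e at J1 fixed by 5)
bond 4 →R1  (J1 effort already set via bond 5)
bond 1 →GY1  (GY1 both-in/both-out from 0)
bond 2 →J2  (only one effort-in slot at J2)
bond 3 →J3  (J3 flow already set via bond 2)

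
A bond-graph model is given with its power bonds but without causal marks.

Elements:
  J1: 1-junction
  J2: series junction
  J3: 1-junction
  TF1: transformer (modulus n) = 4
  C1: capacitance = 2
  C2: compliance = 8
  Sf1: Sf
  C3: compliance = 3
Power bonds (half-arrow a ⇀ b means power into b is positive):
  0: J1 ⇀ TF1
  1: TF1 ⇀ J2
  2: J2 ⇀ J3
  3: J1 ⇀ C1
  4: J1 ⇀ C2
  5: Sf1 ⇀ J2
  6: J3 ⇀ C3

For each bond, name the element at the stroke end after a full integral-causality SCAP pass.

#5 stroke→Sf1  (Sf1: flow source, stroke at near end)
#1 stroke→J2  (J2: bond 5 brought flow, rest push out)
#2 stroke→J2  (J2: bond 5 brought flow, rest push out)
#6 stroke→J3  (J3 flow already set via bond 2)
#0 stroke→TF1  (TF1: transformer flips bond 1)
#3 stroke→J1  (J1: bond 0 brought flow, rest push out)
#4 stroke→J1  (J1: bond 0 brought flow, rest push out)

b0 stroke→TF1
b1 stroke→J2
b2 stroke→J2
b3 stroke→J1
b4 stroke→J1
b5 stroke→Sf1
b6 stroke→J3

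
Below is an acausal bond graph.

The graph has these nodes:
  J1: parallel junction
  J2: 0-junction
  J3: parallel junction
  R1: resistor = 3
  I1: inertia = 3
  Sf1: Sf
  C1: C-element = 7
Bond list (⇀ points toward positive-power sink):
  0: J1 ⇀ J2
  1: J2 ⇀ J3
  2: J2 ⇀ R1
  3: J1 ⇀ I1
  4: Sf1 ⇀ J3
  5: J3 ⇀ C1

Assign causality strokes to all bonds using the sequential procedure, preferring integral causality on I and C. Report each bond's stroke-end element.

bond 0 |J1
bond 1 |J2
bond 2 |R1
bond 3 |I1
bond 4 |Sf1
bond 5 |J3

bond 4 |Sf1  (Sf1: flow source, stroke at near end)
bond 3 |I1  (prefer integral on I1)
bond 0 |J1  (closing 0-jn rule on J1)
bond 5 |J3  (prefer integral on C1)
bond 1 |J2  (J3: bond 5 brought effort, rest push out)
bond 2 |R1  (common-e at J2 fixed by 1)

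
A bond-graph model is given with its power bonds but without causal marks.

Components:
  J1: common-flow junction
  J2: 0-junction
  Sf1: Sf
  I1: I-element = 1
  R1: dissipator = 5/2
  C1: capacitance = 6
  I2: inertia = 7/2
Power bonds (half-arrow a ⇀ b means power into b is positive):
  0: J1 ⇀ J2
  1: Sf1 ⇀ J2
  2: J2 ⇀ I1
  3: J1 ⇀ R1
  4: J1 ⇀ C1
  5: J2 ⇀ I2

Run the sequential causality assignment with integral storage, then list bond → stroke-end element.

b0 |J2
b1 |Sf1
b2 |I1
b3 |J1
b4 |J1
b5 |I2

#1 stroke→Sf1  (Sf1 fixes flow; stroke at Sf1)
#2 stroke→I1  (prefer integral on I1)
#4 stroke→J1  (C1 outputs effort q/C1)
#5 stroke→I2  (I2: I, integral causality)
#0 stroke→J2  (only one effort-in slot at J2)
#3 stroke→J1  (J1 flow already set via bond 0)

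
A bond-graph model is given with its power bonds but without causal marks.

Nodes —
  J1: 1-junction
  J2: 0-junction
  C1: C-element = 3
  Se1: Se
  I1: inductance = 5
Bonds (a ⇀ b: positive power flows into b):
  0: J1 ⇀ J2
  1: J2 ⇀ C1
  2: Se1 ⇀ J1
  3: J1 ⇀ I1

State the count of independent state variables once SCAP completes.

#2 stroke at J1  (source Se1 imposes e)
#1 stroke at J2  (prefer integral on C1)
#0 stroke at J1  (J2: bond 1 brought effort, rest push out)
#3 stroke at I1  (closing 1-jn rule on J1)

2  (C1, I1 all integral)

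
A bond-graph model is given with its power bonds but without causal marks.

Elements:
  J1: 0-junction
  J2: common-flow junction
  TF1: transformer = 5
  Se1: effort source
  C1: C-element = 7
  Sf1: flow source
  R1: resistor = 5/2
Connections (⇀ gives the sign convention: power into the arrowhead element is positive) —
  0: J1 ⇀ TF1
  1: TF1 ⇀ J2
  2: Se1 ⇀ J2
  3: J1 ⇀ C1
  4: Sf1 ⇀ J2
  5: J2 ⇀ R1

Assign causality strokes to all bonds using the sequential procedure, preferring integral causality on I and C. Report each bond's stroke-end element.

b0 |TF1
b1 |J2
b2 |J2
b3 |J1
b4 |Sf1
b5 |J2

b2 stroke at J2  (Se1: effort source, stroke at far end)
b4 stroke at Sf1  (Sf1 fixes flow; stroke at Sf1)
b1 stroke at J2  (common-f at J2 fixed by 4)
b5 stroke at J2  (common-f at J2 fixed by 4)
b0 stroke at TF1  (TF1: transformer flips bond 1)
b3 stroke at J1  (only one effort-in slot at J1)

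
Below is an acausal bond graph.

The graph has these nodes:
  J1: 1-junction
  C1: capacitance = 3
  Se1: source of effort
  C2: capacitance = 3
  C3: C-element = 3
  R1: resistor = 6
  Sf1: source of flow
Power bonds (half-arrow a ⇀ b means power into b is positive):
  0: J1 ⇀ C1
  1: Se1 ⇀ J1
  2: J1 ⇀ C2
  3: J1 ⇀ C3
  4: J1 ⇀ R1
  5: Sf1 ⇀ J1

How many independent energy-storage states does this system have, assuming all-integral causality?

3  (C1, C2, C3 all integral)

β1 →J1  (source Se1 imposes e)
β5 →Sf1  (source Sf1 imposes f)
β0 →J1  (J1: bond 5 brought flow, rest push out)
β2 →J1  (J1: bond 5 brought flow, rest push out)
β3 →J1  (common-f at J1 fixed by 5)
β4 →J1  (1-jn J1 has f-setter on 5)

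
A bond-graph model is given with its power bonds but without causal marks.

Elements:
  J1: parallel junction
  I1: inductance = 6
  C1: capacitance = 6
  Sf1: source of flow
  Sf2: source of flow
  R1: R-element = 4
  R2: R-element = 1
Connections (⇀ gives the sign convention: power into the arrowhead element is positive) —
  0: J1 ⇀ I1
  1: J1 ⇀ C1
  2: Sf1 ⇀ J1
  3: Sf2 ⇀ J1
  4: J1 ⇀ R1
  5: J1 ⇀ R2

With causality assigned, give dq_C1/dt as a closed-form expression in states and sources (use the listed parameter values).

dq_C1/dt = F_Sf1 + F_Sf2 - p_I1/6 - 5*q_C1/24

β2 →Sf1  (source Sf1 imposes f)
β3 →Sf2  (Sf2 fixes flow; stroke at Sf2)
β0 →I1  (prefer integral on I1)
β1 →J1  (C1: C, integral causality)
β4 →R1  (J1 effort already set via bond 1)
β5 →R2  (J1 effort already set via bond 1)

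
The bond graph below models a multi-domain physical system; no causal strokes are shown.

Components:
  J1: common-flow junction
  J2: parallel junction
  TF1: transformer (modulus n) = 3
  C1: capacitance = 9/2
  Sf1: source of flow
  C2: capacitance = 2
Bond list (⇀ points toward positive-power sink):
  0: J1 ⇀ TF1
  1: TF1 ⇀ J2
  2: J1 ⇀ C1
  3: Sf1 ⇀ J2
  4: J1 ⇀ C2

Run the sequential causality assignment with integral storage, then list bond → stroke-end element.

b3 |Sf1  (Sf1 fixes flow; stroke at Sf1)
b1 |J2  (J2 needs exactly one e-in)
b0 |TF1  (TF TF1: opposite of bond 1)
b2 |J1  (J1: bond 0 brought flow, rest push out)
b4 |J1  (J1: bond 0 brought flow, rest push out)

bond 0 →TF1
bond 1 →J2
bond 2 →J1
bond 3 →Sf1
bond 4 →J1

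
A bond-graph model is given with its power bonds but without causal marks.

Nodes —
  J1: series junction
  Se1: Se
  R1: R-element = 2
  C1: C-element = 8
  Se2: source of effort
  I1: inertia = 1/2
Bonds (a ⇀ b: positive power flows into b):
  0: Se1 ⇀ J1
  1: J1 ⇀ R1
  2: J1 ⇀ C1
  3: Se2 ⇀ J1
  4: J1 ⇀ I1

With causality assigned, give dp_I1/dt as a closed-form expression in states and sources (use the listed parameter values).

#0 stroke→J1  (Se1 fixes effort; stroke away)
#3 stroke→J1  (Se2 (Se) sets effort on bond)
#2 stroke→J1  (prefer integral on C1)
#4 stroke→I1  (prefer integral on I1)
#1 stroke→J1  (J1 flow already set via bond 4)

dp_I1/dt = E_Se1 + E_Se2 - 4*p_I1 - q_C1/8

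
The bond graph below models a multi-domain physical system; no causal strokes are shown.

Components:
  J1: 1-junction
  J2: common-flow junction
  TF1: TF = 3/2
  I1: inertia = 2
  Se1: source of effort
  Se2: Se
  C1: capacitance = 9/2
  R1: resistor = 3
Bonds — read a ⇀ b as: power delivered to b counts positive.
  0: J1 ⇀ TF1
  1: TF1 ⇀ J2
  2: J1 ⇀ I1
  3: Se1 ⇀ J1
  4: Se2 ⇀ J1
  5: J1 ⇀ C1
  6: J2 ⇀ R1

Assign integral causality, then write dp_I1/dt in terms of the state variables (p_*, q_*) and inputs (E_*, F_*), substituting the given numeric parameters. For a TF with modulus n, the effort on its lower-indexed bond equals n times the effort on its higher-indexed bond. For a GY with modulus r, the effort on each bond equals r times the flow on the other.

β3 |J1  (source Se1 imposes e)
β4 |J1  (source Se2 imposes e)
β2 |I1  (I1: I, integral causality)
β0 |J1  (common-f at J1 fixed by 2)
β5 |J1  (J1 flow already set via bond 2)
β1 |TF1  (TF1: transformer flips bond 0)
β6 |J2  (1-jn J2 has f-setter on 1)

dp_I1/dt = E_Se1 + E_Se2 - 27*p_I1/8 - 2*q_C1/9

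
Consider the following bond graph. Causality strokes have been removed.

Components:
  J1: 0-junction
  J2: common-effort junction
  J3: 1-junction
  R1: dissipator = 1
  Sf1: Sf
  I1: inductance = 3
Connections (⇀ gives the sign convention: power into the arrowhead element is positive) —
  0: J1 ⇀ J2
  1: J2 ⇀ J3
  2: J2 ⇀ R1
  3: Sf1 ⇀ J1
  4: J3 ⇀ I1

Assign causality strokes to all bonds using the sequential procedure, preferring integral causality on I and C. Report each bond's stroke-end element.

#3 →Sf1  (source Sf1 imposes f)
#0 →J1  (J1 needs exactly one e-in)
#4 →I1  (I1 integral (f out))
#1 →J3  (J3: bond 4 brought flow, rest push out)
#2 →J2  (only one effort-in slot at J2)

b0 →J1
b1 →J3
b2 →J2
b3 →Sf1
b4 →I1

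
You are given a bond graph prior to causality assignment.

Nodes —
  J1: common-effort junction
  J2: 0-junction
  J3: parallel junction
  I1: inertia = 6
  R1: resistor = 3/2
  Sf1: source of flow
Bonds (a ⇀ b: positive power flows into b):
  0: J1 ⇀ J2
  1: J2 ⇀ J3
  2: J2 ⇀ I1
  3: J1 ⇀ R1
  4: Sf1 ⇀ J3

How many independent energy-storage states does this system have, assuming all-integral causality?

#4 →Sf1  (source Sf1 imposes f)
#1 →J3  (only one effort-in slot at J3)
#2 →I1  (I1 integral (f out))
#0 →J2  (only one effort-in slot at J2)
#3 →J1  (only one effort-in slot at J1)

1  (I1 all integral)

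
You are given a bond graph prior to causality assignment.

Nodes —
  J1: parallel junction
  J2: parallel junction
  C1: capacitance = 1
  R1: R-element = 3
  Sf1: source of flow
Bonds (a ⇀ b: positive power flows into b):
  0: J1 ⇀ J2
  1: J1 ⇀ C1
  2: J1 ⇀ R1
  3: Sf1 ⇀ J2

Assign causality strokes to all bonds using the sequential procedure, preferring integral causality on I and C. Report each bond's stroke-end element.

#0 stroke at J2
#1 stroke at J1
#2 stroke at R1
#3 stroke at Sf1

b3 stroke→Sf1  (Sf1: flow source, stroke at near end)
b0 stroke→J2  (only one effort-in slot at J2)
b1 stroke→J1  (prefer integral on C1)
b2 stroke→R1  (common-e at J1 fixed by 1)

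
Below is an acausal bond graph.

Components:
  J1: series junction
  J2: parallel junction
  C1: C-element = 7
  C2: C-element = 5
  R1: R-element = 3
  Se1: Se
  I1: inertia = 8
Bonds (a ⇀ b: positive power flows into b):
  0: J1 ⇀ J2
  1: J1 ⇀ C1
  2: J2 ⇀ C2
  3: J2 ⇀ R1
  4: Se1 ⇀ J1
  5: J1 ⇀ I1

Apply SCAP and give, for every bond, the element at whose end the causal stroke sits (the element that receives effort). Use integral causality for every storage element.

β0 →J1
β1 →J1
β2 →J2
β3 →R1
β4 →J1
β5 →I1

b4 →J1  (source Se1 imposes e)
b1 →J1  (C1 outputs effort q/C1)
b2 →J2  (C2 outputs effort q/C2)
b0 →J1  (J2 effort already set via bond 2)
b3 →R1  (J2: bond 2 brought effort, rest push out)
b5 →I1  (closing 1-jn rule on J1)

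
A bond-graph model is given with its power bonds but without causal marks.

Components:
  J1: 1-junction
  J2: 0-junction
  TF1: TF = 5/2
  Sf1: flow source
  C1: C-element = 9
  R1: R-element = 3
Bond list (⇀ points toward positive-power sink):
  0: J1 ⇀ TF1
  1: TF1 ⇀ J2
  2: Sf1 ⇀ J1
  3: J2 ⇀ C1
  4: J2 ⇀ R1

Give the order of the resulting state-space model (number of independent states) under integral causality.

1  (C1 all integral)

#2 →Sf1  (Sf1 fixes flow; stroke at Sf1)
#0 →J1  (1-jn J1 has f-setter on 2)
#1 →TF1  (TF1 one-in-one-out from 0)
#3 →J2  (C1 integral (e out))
#4 →R1  (J2 effort already set via bond 3)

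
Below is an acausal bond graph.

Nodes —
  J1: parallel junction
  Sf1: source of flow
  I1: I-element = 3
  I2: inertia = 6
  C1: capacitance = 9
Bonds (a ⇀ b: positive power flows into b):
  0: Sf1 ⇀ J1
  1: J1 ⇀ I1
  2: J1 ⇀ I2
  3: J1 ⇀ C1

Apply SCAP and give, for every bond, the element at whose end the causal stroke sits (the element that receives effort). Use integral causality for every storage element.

#0 |Sf1  (Sf1 fixes flow; stroke at Sf1)
#1 |I1  (I1 outputs flow p/I1)
#2 |I2  (prefer integral on I2)
#3 |J1  (closing 0-jn rule on J1)

#0 stroke→Sf1
#1 stroke→I1
#2 stroke→I2
#3 stroke→J1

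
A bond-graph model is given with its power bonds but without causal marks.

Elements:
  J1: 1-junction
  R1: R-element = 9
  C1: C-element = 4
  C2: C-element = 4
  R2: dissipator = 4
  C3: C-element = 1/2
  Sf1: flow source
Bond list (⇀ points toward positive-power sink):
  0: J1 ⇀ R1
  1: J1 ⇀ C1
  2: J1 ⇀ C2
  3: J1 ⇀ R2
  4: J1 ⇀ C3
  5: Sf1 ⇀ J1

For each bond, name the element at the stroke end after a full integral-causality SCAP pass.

β0 stroke→J1
β1 stroke→J1
β2 stroke→J1
β3 stroke→J1
β4 stroke→J1
β5 stroke→Sf1

#5 |Sf1  (source Sf1 imposes f)
#0 |J1  (J1: bond 5 brought flow, rest push out)
#1 |J1  (common-f at J1 fixed by 5)
#2 |J1  (J1: bond 5 brought flow, rest push out)
#3 |J1  (J1: bond 5 brought flow, rest push out)
#4 |J1  (J1 flow already set via bond 5)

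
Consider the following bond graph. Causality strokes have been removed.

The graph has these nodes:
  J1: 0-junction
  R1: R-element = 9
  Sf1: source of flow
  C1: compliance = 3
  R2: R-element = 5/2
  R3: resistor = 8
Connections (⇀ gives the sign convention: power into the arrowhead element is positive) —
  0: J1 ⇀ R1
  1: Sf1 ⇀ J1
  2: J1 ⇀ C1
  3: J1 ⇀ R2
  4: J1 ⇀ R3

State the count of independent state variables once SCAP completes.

bond 1 →Sf1  (Sf1 fixes flow; stroke at Sf1)
bond 2 →J1  (C1 outputs effort q/C1)
bond 0 →R1  (J1: bond 2 brought effort, rest push out)
bond 3 →R2  (J1 effort already set via bond 2)
bond 4 →R3  (J1 effort already set via bond 2)

1  (C1 all integral)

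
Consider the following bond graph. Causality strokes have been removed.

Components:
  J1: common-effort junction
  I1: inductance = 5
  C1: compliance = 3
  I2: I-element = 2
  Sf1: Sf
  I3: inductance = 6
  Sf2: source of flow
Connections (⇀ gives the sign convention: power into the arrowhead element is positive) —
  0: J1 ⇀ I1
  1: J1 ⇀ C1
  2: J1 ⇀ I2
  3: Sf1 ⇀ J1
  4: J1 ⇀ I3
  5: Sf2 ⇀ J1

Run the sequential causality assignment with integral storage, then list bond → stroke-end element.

β0 stroke→I1
β1 stroke→J1
β2 stroke→I2
β3 stroke→Sf1
β4 stroke→I3
β5 stroke→Sf2

β3 stroke at Sf1  (Sf1: flow source, stroke at near end)
β5 stroke at Sf2  (source Sf2 imposes f)
β0 stroke at I1  (prefer integral on I1)
β1 stroke at J1  (prefer integral on C1)
β2 stroke at I2  (common-e at J1 fixed by 1)
β4 stroke at I3  (0-jn J1 has e-setter on 1)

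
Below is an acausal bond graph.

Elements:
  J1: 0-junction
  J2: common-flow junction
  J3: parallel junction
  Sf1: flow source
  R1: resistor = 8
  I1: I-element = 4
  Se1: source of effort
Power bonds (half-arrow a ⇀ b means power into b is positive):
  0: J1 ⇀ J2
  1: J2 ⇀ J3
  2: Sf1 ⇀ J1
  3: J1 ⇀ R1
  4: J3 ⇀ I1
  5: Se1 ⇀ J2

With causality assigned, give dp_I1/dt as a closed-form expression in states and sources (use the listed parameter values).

dp_I1/dt = E_Se1 + 8*F_Sf1 - 2*p_I1

b2 stroke at Sf1  (Sf1 fixes flow; stroke at Sf1)
b5 stroke at J2  (Se1 (Se) sets effort on bond)
b4 stroke at I1  (I1 integral (f out))
b1 stroke at J3  (only one effort-in slot at J3)
b0 stroke at J2  (common-f at J2 fixed by 1)
b3 stroke at J1  (J1: last free bond brings effort in)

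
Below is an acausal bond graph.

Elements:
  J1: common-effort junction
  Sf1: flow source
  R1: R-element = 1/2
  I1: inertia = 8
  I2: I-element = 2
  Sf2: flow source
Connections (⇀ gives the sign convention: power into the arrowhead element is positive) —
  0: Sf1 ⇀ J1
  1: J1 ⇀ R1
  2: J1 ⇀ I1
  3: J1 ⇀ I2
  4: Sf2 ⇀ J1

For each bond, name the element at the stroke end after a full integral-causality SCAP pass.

#0 stroke at Sf1
#1 stroke at J1
#2 stroke at I1
#3 stroke at I2
#4 stroke at Sf2

bond 0 stroke→Sf1  (Sf1: flow source, stroke at near end)
bond 4 stroke→Sf2  (Sf2 fixes flow; stroke at Sf2)
bond 2 stroke→I1  (I1 integral (f out))
bond 3 stroke→I2  (I2 integral (f out))
bond 1 stroke→J1  (J1: last free bond brings effort in)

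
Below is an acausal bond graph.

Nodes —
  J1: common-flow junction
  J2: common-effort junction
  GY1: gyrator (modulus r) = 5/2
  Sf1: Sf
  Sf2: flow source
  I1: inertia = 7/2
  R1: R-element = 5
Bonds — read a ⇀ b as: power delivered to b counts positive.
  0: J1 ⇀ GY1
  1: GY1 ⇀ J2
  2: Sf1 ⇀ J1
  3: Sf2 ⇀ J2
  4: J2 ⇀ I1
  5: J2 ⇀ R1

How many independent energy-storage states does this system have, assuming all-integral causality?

bond 2 stroke→Sf1  (Sf1: flow source, stroke at near end)
bond 3 stroke→Sf2  (source Sf2 imposes f)
bond 0 stroke→J1  (1-jn J1 has f-setter on 2)
bond 1 stroke→J2  (GY1: gyrator matches bond 0)
bond 4 stroke→I1  (0-jn J2 has e-setter on 1)
bond 5 stroke→R1  (0-jn J2 has e-setter on 1)

1  (I1 all integral)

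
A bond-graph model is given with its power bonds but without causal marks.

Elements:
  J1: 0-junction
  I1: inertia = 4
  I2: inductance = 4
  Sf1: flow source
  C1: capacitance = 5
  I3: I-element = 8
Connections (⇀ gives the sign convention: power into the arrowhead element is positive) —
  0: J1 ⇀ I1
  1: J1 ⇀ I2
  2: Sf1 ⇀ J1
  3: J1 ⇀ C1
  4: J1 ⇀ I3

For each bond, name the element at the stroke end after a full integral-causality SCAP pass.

#0 stroke→I1
#1 stroke→I2
#2 stroke→Sf1
#3 stroke→J1
#4 stroke→I3

β2 |Sf1  (Sf1 fixes flow; stroke at Sf1)
β0 |I1  (I1: I, integral causality)
β1 |I2  (I2 integral (f out))
β3 |J1  (C1 integral (e out))
β4 |I3  (J1: bond 3 brought effort, rest push out)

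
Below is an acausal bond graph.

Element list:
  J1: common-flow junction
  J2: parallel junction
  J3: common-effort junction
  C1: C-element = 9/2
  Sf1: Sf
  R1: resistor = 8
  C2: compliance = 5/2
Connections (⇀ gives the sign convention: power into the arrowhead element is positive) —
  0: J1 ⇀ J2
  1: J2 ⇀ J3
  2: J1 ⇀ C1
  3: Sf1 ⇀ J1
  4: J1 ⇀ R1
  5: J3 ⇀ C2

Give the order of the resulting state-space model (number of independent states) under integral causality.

2  (C1, C2 all integral)

#3 |Sf1  (source Sf1 imposes f)
#0 |J1  (J1 flow already set via bond 3)
#2 |J1  (common-f at J1 fixed by 3)
#4 |J1  (1-jn J1 has f-setter on 3)
#1 |J2  (J2 needs exactly one e-in)
#5 |J3  (J3: last free bond brings effort in)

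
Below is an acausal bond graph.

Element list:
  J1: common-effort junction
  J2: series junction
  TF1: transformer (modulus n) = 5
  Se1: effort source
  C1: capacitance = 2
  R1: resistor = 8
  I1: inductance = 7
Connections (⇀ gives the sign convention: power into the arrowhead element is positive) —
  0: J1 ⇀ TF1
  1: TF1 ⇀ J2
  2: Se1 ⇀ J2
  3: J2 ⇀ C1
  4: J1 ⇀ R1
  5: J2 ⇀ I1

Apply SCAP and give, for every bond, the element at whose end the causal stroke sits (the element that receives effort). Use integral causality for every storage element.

#0 →TF1
#1 →J2
#2 →J2
#3 →J2
#4 →J1
#5 →I1

#2 stroke at J2  (Se1: effort source, stroke at far end)
#3 stroke at J2  (prefer integral on C1)
#5 stroke at I1  (I1 outputs flow p/I1)
#1 stroke at J2  (common-f at J2 fixed by 5)
#0 stroke at TF1  (through TF1, causality passes straight; one stroke at TF1)
#4 stroke at J1  (only one effort-in slot at J1)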